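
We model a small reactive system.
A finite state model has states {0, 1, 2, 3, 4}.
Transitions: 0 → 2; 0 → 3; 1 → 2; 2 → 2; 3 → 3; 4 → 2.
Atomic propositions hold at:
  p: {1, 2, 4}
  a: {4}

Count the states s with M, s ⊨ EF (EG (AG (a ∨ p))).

4

Sat(a ∨ p) = {1, 2, 4}
AG (a ∨ p): greatest fixpoint, start Z0 = {1, 2, 4}, keep only states in Sat with every successor in Z. Already a fixed point.
Sat(AG (a ∨ p)) = {1, 2, 4}
EG (AG (a ∨ p)): greatest fixpoint, start Z0 = {1, 2, 4}, keep only states in Sat with some successor in Z. Already a fixed point.
Sat(EG (AG (a ∨ p))) = {1, 2, 4}
EF (EG (AG (a ∨ p))): least fixpoint, start Z0 = {1, 2, 4}, add states with some successor in Z. Z1 = {0, 1, 2, 4}; fixed.
Sat(EF (EG (AG (a ∨ p)))) = {0, 1, 2, 4}
|Sat(EF (EG (AG (a ∨ p))))| = |{0, 1, 2, 4}| = 4.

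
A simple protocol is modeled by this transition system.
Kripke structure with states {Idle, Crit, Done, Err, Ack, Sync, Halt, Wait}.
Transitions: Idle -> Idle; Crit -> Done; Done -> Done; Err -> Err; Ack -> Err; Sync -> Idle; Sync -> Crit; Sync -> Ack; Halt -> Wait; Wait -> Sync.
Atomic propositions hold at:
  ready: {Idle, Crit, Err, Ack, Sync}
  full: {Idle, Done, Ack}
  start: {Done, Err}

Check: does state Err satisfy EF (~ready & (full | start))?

No

Sat(~ready) = {Done, Halt, Wait}
Sat(full | start) = {Idle, Done, Err, Ack}
Sat(~ready & (full | start)) = {Done}
EF (~ready & (full | start)): least fixpoint, start Z0 = {Done}, add states with some successor in Z. Z1 = {Crit, Done}; Z2 = {Crit, Done, Sync}; Z3 = {Crit, Done, Sync, Wait}; Z4 = {Crit, Done, Sync, Halt, Wait}; fixed.
Sat(EF (~ready & (full | start))) = {Crit, Done, Sync, Halt, Wait}
Err ∉ Sat(EF (~ready & (full | start))) = {Crit, Done, Sync, Halt, Wait}, so the formula does not hold at Err.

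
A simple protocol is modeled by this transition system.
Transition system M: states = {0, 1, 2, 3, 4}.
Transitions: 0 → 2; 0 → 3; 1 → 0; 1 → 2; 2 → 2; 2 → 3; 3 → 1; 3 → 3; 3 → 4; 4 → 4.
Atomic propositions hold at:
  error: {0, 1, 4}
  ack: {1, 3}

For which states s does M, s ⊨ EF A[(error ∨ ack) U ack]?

{0, 1, 2, 3}

Sat(error ∨ ack) = {0, 1, 3, 4}
A[(error ∨ ack) U ack]: least fixpoint, start Z0 = Sat(ack) = {1, 3}, add states in Sat(error ∨ ack) with every successor in Z. Already a fixed point.
Sat(A[(error ∨ ack) U ack]) = {1, 3}
EF A[(error ∨ ack) U ack]: least fixpoint, start Z0 = {1, 3}, add states with some successor in Z. Z1 = {0, 1, 2, 3}; fixed.
Sat(EF A[(error ∨ ack) U ack]) = {0, 1, 2, 3}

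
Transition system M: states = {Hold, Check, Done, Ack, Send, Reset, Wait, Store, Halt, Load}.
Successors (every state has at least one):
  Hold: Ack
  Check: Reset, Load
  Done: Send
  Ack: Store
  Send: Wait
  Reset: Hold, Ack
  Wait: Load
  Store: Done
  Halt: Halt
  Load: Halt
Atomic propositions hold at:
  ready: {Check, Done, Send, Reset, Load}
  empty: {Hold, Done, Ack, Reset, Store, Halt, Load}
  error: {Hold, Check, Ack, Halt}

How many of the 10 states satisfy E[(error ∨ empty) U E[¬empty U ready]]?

Sat(error ∨ empty) = {Hold, Check, Done, Ack, Reset, Store, Halt, Load}
Sat(¬empty) = {Check, Send, Wait}
E[¬empty U ready]: least fixpoint, start Z0 = Sat(ready) = {Check, Done, Send, Reset, Load}, add states in Sat(¬empty) with some successor in Z. Z1 = {Check, Done, Send, Reset, Wait, Load}; fixed.
Sat(E[¬empty U ready]) = {Check, Done, Send, Reset, Wait, Load}
E[(error ∨ empty) U E[¬empty U ready]]: least fixpoint, start Z0 = Sat(E[¬empty U ready]) = {Check, Done, Send, Reset, Wait, Load}, add states in Sat(error ∨ empty) with some successor in Z. Z1 = {Check, Done, Send, Reset, Wait, Store, Load}; Z2 = {Check, Done, Ack, Send, Reset, Wait, Store, Load}; Z3 = {Hold, Check, Done, Ack, Send, Reset, Wait, Store, Load}; fixed.
Sat(E[(error ∨ empty) U E[¬empty U ready]]) = {Hold, Check, Done, Ack, Send, Reset, Wait, Store, Load}
|Sat(E[(error ∨ empty) U E[¬empty U ready]])| = |{Hold, Check, Done, Ack, Send, Reset, Wait, Store, Load}| = 9.

9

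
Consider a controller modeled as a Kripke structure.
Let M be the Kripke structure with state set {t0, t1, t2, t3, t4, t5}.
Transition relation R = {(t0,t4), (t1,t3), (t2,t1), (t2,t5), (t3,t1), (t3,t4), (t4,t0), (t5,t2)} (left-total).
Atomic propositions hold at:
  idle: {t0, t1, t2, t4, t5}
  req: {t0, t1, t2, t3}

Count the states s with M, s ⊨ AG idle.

AG idle: greatest fixpoint, start Z0 = {t0, t1, t2, t4, t5}, keep only states in Sat with every successor in Z. Z1 = {t0, t2, t4, t5}; Z2 = {t0, t4, t5}; Z3 = {t0, t4}; fixed.
Sat(AG idle) = {t0, t4}
|Sat(AG idle)| = |{t0, t4}| = 2.

2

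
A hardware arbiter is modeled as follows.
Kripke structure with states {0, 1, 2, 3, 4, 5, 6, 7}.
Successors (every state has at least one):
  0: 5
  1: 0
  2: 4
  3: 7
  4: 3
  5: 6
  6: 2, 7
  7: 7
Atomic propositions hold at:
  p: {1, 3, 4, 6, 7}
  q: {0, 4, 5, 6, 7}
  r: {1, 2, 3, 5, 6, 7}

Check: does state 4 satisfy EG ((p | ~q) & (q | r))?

Sat(~q) = {1, 2, 3}
Sat(p | ~q) = {1, 2, 3, 4, 6, 7}
Sat(q | r) = {0, 1, 2, 3, 4, 5, 6, 7}
Sat((p | ~q) & (q | r)) = {1, 2, 3, 4, 6, 7}
EG ((p | ~q) & (q | r)): greatest fixpoint, start Z0 = {1, 2, 3, 4, 6, 7}, keep only states in Sat with some successor in Z. Z1 = {2, 3, 4, 6, 7}; fixed.
Sat(EG ((p | ~q) & (q | r))) = {2, 3, 4, 6, 7}
4 ∈ Sat(EG ((p | ~q) & (q | r))) = {2, 3, 4, 6, 7}, so the formula holds at 4.

Yes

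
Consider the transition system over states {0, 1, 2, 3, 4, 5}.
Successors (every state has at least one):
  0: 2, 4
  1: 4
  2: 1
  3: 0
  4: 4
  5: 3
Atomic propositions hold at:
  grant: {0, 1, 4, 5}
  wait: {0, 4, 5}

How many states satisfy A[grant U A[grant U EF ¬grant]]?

Sat(¬grant) = {2, 3}
EF ¬grant: least fixpoint, start Z0 = {2, 3}, add states with some successor in Z. Z1 = {0, 2, 3, 5}; fixed.
Sat(EF ¬grant) = {0, 2, 3, 5}
A[grant U EF ¬grant]: least fixpoint, start Z0 = Sat(EF ¬grant) = {0, 2, 3, 5}, add states in Sat(grant) with every successor in Z. Already a fixed point.
Sat(A[grant U EF ¬grant]) = {0, 2, 3, 5}
A[grant U A[grant U EF ¬grant]]: least fixpoint, start Z0 = Sat(A[grant U EF ¬grant]) = {0, 2, 3, 5}, add states in Sat(grant) with every successor in Z. Already a fixed point.
Sat(A[grant U A[grant U EF ¬grant]]) = {0, 2, 3, 5}
|Sat(A[grant U A[grant U EF ¬grant]])| = |{0, 2, 3, 5}| = 4.

4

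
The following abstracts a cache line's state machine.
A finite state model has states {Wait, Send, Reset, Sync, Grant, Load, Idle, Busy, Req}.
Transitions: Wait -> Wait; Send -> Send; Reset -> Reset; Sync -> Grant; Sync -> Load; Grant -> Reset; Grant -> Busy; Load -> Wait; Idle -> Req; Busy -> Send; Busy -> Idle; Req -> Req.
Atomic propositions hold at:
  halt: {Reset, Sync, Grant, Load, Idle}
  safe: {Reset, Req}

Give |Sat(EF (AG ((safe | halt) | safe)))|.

Sat(safe | halt) = {Reset, Sync, Grant, Load, Idle, Req}
Sat((safe | halt) | safe) = {Reset, Sync, Grant, Load, Idle, Req}
AG ((safe | halt) | safe): greatest fixpoint, start Z0 = {Reset, Sync, Grant, Load, Idle, Req}, keep only states in Sat with every successor in Z. Z1 = {Reset, Sync, Idle, Req}; Z2 = {Reset, Idle, Req}; fixed.
Sat(AG ((safe | halt) | safe)) = {Reset, Idle, Req}
EF (AG ((safe | halt) | safe)): least fixpoint, start Z0 = {Reset, Idle, Req}, add states with some successor in Z. Z1 = {Reset, Grant, Idle, Busy, Req}; Z2 = {Reset, Sync, Grant, Idle, Busy, Req}; fixed.
Sat(EF (AG ((safe | halt) | safe))) = {Reset, Sync, Grant, Idle, Busy, Req}
|Sat(EF (AG ((safe | halt) | safe)))| = |{Reset, Sync, Grant, Idle, Busy, Req}| = 6.

6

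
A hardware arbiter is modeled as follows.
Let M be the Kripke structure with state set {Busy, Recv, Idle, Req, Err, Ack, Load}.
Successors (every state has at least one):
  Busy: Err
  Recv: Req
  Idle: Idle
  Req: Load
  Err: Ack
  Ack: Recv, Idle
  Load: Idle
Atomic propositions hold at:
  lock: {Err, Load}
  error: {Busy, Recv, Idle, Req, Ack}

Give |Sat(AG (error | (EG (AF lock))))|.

AF lock: least fixpoint, start Z0 = {Err, Load}, add states with every successor in Z. Z1 = {Busy, Req, Err, Load}; Z2 = {Busy, Recv, Req, Err, Load}; fixed.
Sat(AF lock) = {Busy, Recv, Req, Err, Load}
EG (AF lock): greatest fixpoint, start Z0 = {Busy, Recv, Req, Err, Load}, keep only states in Sat with some successor in Z. Z1 = {Busy, Recv, Req}; Z2 = {Recv}; Z3 = ∅; fixed.
Sat(EG (AF lock)) = ∅
Sat(error | (EG (AF lock))) = {Busy, Recv, Idle, Req, Ack}
AG (error | (EG (AF lock))): greatest fixpoint, start Z0 = {Busy, Recv, Idle, Req, Ack}, keep only states in Sat with every successor in Z. Z1 = {Recv, Idle, Ack}; Z2 = {Idle, Ack}; Z3 = {Idle}; fixed.
Sat(AG (error | (EG (AF lock)))) = {Idle}
|Sat(AG (error | (EG (AF lock))))| = |{Idle}| = 1.

1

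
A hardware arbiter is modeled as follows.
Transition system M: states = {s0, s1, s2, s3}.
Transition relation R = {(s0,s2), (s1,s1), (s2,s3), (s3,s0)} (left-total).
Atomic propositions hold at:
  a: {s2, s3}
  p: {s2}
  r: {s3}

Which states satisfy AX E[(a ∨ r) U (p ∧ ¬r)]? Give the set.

Sat(a ∨ r) = {s2, s3}
Sat(¬r) = {s0, s1, s2}
Sat(p ∧ ¬r) = {s2}
E[(a ∨ r) U (p ∧ ¬r)]: least fixpoint, start Z0 = Sat((p ∧ ¬r)) = {s2}, add states in Sat(a ∨ r) with some successor in Z. Already a fixed point.
Sat(E[(a ∨ r) U (p ∧ ¬r)]) = {s2}
Sat(AX E[(a ∨ r) U (p ∧ ¬r)]) = {s : every successor in {s2}} = {s0}

{s0}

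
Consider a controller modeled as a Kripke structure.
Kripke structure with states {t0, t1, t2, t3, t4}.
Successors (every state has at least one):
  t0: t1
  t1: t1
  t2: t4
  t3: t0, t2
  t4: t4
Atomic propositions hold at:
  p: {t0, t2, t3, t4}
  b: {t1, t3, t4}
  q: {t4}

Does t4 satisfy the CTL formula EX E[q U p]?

Yes

E[q U p]: least fixpoint, start Z0 = Sat(p) = {t0, t2, t3, t4}, add states in Sat(q) with some successor in Z. Already a fixed point.
Sat(E[q U p]) = {t0, t2, t3, t4}
Sat(EX E[q U p]) = {s : some successor in {t0, t2, t3, t4}} = {t2, t3, t4}
t4 ∈ Sat(EX E[q U p]) = {t2, t3, t4}, so the formula holds at t4.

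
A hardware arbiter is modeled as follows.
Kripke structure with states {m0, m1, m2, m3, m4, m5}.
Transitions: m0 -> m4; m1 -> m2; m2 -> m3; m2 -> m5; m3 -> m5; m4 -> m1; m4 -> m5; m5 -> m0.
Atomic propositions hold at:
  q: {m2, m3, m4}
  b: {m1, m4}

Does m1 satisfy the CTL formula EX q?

Yes

Sat(EX q) = {s : some successor in {m2, m3, m4}} = {m0, m1, m2}
m1 ∈ Sat(EX q) = {m0, m1, m2}, so the formula holds at m1.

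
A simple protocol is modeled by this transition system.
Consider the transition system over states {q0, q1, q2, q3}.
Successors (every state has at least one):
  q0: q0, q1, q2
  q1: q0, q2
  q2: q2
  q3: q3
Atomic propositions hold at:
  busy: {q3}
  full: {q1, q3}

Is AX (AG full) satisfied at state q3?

Yes

AG full: greatest fixpoint, start Z0 = {q1, q3}, keep only states in Sat with every successor in Z. Z1 = {q3}; fixed.
Sat(AG full) = {q3}
Sat(AX (AG full)) = {s : every successor in {q3}} = {q3}
q3 ∈ Sat(AX (AG full)) = {q3}, so the formula holds at q3.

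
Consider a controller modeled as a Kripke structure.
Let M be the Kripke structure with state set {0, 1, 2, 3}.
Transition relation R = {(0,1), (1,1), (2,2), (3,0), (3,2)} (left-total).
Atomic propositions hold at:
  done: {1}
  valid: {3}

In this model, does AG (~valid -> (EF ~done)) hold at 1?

No

Sat(~valid) = {0, 1, 2}
Sat(~done) = {0, 2, 3}
EF ~done: least fixpoint, start Z0 = {0, 2, 3}, add states with some successor in Z. Already a fixed point.
Sat(EF ~done) = {0, 2, 3}
Sat(~valid -> (EF ~done)) = {0, 2, 3}
AG (~valid -> (EF ~done)): greatest fixpoint, start Z0 = {0, 2, 3}, keep only states in Sat with every successor in Z. Z1 = {2, 3}; Z2 = {2}; fixed.
Sat(AG (~valid -> (EF ~done))) = {2}
1 ∉ Sat(AG (~valid -> (EF ~done))) = {2}, so the formula does not hold at 1.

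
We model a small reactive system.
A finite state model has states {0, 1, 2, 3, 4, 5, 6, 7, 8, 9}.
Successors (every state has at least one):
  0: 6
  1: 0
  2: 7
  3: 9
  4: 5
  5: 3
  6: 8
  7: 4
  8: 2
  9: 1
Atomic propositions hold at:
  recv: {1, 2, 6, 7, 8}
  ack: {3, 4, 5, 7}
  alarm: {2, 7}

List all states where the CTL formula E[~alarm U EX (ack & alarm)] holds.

{0, 1, 2, 3, 4, 5, 6, 8, 9}

Sat(~alarm) = {0, 1, 3, 4, 5, 6, 8, 9}
Sat(ack & alarm) = {7}
Sat(EX (ack & alarm)) = {s : some successor in {7}} = {2}
E[~alarm U EX (ack & alarm)]: least fixpoint, start Z0 = Sat(EX (ack & alarm)) = {2}, add states in Sat(~alarm) with some successor in Z. Z1 = {2, 8}; Z2 = {2, 6, 8}; Z3 = {0, 2, 6, 8}; Z4 = {0, 1, 2, 6, 8}; Z5 = {0, 1, 2, 6, 8, 9}; Z6 = {0, 1, 2, 3, 6, 8, 9}; Z7 = {0, 1, 2, 3, 5, 6, 8, 9}; Z8 = {0, 1, 2, 3, 4, 5, 6, 8, 9}; fixed.
Sat(E[~alarm U EX (ack & alarm)]) = {0, 1, 2, 3, 4, 5, 6, 8, 9}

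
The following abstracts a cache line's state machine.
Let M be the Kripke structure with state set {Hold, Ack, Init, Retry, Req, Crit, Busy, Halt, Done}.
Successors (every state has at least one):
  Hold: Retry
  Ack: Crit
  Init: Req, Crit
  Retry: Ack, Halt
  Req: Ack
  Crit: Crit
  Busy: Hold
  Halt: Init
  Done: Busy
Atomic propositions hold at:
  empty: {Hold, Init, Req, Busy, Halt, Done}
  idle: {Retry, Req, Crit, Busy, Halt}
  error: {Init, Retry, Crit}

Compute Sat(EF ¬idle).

Sat(¬idle) = {Hold, Ack, Init, Done}
EF ¬idle: least fixpoint, start Z0 = {Hold, Ack, Init, Done}, add states with some successor in Z. Z1 = {Hold, Ack, Init, Retry, Req, Busy, Halt, Done}; fixed.
Sat(EF ¬idle) = {Hold, Ack, Init, Retry, Req, Busy, Halt, Done}

{Hold, Ack, Init, Retry, Req, Busy, Halt, Done}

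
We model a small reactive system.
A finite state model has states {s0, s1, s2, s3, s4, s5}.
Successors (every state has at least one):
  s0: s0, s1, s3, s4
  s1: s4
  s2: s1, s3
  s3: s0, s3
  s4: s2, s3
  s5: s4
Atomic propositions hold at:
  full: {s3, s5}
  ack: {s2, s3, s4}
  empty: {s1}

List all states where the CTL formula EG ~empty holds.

Sat(~empty) = {s0, s2, s3, s4, s5}
EG ~empty: greatest fixpoint, start Z0 = {s0, s2, s3, s4, s5}, keep only states in Sat with some successor in Z. Already a fixed point.
Sat(EG ~empty) = {s0, s2, s3, s4, s5}

{s0, s2, s3, s4, s5}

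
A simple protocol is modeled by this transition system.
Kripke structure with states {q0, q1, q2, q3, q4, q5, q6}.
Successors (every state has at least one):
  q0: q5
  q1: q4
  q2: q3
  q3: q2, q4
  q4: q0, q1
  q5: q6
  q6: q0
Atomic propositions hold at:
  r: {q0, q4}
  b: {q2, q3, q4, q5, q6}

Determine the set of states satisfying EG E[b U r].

E[b U r]: least fixpoint, start Z0 = Sat(r) = {q0, q4}, add states in Sat(b) with some successor in Z. Z1 = {q0, q3, q4, q6}; Z2 = {q0, q2, q3, q4, q5, q6}; fixed.
Sat(E[b U r]) = {q0, q2, q3, q4, q5, q6}
EG E[b U r]: greatest fixpoint, start Z0 = {q0, q2, q3, q4, q5, q6}, keep only states in Sat with some successor in Z. Already a fixed point.
Sat(EG E[b U r]) = {q0, q2, q3, q4, q5, q6}

{q0, q2, q3, q4, q5, q6}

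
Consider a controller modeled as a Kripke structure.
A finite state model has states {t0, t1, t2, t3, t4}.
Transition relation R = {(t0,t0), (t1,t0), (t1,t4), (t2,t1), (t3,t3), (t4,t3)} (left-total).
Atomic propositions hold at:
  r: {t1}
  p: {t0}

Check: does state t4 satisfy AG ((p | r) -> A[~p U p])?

Sat(p | r) = {t0, t1}
Sat(~p) = {t1, t2, t3, t4}
A[~p U p]: least fixpoint, start Z0 = Sat(p) = {t0}, add states in Sat(~p) with every successor in Z. Already a fixed point.
Sat(A[~p U p]) = {t0}
Sat((p | r) -> A[~p U p]) = {t0, t2, t3, t4}
AG ((p | r) -> A[~p U p]): greatest fixpoint, start Z0 = {t0, t2, t3, t4}, keep only states in Sat with every successor in Z. Z1 = {t0, t3, t4}; fixed.
Sat(AG ((p | r) -> A[~p U p])) = {t0, t3, t4}
t4 ∈ Sat(AG ((p | r) -> A[~p U p])) = {t0, t3, t4}, so the formula holds at t4.

Yes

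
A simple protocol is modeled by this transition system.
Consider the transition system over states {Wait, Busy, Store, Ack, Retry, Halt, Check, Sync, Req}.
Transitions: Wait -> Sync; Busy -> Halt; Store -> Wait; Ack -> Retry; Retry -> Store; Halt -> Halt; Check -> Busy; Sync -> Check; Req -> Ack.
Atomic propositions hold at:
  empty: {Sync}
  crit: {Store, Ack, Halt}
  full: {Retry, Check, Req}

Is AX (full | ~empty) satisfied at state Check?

Yes

Sat(~empty) = {Wait, Busy, Store, Ack, Retry, Halt, Check, Req}
Sat(full | ~empty) = {Wait, Busy, Store, Ack, Retry, Halt, Check, Req}
Sat(AX (full | ~empty)) = {s : every successor in {Wait, Busy, Store, Ack, Retry, Halt, Check, Req}} = {Busy, Store, Ack, Retry, Halt, Check, Sync, Req}
Check ∈ Sat(AX (full | ~empty)) = {Busy, Store, Ack, Retry, Halt, Check, Sync, Req}, so the formula holds at Check.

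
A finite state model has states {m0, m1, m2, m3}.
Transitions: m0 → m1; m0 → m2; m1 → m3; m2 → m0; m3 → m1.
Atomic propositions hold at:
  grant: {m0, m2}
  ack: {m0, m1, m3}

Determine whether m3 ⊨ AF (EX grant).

Sat(EX grant) = {s : some successor in {m0, m2}} = {m0, m2}
AF (EX grant): least fixpoint, start Z0 = {m0, m2}, add states with every successor in Z. Already a fixed point.
Sat(AF (EX grant)) = {m0, m2}
m3 ∉ Sat(AF (EX grant)) = {m0, m2}, so the formula does not hold at m3.

No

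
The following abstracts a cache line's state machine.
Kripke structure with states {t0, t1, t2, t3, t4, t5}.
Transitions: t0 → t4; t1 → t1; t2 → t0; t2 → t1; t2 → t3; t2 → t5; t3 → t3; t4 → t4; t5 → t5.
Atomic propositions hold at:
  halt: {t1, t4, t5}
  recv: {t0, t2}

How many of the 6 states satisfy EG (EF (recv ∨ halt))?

Sat(recv ∨ halt) = {t0, t1, t2, t4, t5}
EF (recv ∨ halt): least fixpoint, start Z0 = {t0, t1, t2, t4, t5}, add states with some successor in Z. Already a fixed point.
Sat(EF (recv ∨ halt)) = {t0, t1, t2, t4, t5}
EG (EF (recv ∨ halt)): greatest fixpoint, start Z0 = {t0, t1, t2, t4, t5}, keep only states in Sat with some successor in Z. Already a fixed point.
Sat(EG (EF (recv ∨ halt))) = {t0, t1, t2, t4, t5}
|Sat(EG (EF (recv ∨ halt)))| = |{t0, t1, t2, t4, t5}| = 5.

5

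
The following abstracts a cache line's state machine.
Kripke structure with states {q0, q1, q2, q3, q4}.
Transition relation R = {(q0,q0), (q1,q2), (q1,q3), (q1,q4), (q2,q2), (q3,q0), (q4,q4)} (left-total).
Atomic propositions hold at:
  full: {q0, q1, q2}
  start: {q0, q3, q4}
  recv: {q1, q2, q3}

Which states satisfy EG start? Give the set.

EG start: greatest fixpoint, start Z0 = {q0, q3, q4}, keep only states in Sat with some successor in Z. Already a fixed point.
Sat(EG start) = {q0, q3, q4}

{q0, q3, q4}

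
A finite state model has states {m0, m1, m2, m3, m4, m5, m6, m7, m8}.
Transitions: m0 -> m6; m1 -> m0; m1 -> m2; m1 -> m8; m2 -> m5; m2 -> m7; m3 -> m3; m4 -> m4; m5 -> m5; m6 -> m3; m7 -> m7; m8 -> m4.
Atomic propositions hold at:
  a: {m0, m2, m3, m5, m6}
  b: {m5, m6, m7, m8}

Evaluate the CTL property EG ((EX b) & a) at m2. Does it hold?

Sat(EX b) = {s : some successor in {m5, m6, m7, m8}} = {m0, m1, m2, m5, m7}
Sat((EX b) & a) = {m0, m2, m5}
EG ((EX b) & a): greatest fixpoint, start Z0 = {m0, m2, m5}, keep only states in Sat with some successor in Z. Z1 = {m2, m5}; fixed.
Sat(EG ((EX b) & a)) = {m2, m5}
m2 ∈ Sat(EG ((EX b) & a)) = {m2, m5}, so the formula holds at m2.

Yes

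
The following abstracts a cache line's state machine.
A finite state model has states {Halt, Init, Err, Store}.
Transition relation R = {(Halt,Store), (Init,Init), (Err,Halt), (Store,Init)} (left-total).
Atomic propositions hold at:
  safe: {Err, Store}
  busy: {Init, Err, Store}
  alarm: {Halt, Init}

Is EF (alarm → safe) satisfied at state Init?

No

Sat(alarm → safe) = {Err, Store}
EF (alarm → safe): least fixpoint, start Z0 = {Err, Store}, add states with some successor in Z. Z1 = {Halt, Err, Store}; fixed.
Sat(EF (alarm → safe)) = {Halt, Err, Store}
Init ∉ Sat(EF (alarm → safe)) = {Halt, Err, Store}, so the formula does not hold at Init.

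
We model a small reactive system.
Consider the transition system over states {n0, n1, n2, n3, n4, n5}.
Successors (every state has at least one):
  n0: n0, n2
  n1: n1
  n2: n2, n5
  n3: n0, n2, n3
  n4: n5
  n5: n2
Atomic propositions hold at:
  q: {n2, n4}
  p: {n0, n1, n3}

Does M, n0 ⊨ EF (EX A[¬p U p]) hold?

Yes

Sat(¬p) = {n2, n4, n5}
A[¬p U p]: least fixpoint, start Z0 = Sat(p) = {n0, n1, n3}, add states in Sat(¬p) with every successor in Z. Already a fixed point.
Sat(A[¬p U p]) = {n0, n1, n3}
Sat(EX A[¬p U p]) = {s : some successor in {n0, n1, n3}} = {n0, n1, n3}
EF (EX A[¬p U p]): least fixpoint, start Z0 = {n0, n1, n3}, add states with some successor in Z. Already a fixed point.
Sat(EF (EX A[¬p U p])) = {n0, n1, n3}
n0 ∈ Sat(EF (EX A[¬p U p])) = {n0, n1, n3}, so the formula holds at n0.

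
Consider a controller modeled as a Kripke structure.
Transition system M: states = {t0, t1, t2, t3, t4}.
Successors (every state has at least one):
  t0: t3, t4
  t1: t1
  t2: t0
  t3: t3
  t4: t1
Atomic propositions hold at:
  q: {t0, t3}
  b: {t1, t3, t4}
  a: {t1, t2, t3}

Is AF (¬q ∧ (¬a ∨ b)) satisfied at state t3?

Sat(¬q) = {t1, t2, t4}
Sat(¬a) = {t0, t4}
Sat(¬a ∨ b) = {t0, t1, t3, t4}
Sat(¬q ∧ (¬a ∨ b)) = {t1, t4}
AF (¬q ∧ (¬a ∨ b)): least fixpoint, start Z0 = {t1, t4}, add states with every successor in Z. Already a fixed point.
Sat(AF (¬q ∧ (¬a ∨ b))) = {t1, t4}
t3 ∉ Sat(AF (¬q ∧ (¬a ∨ b))) = {t1, t4}, so the formula does not hold at t3.

No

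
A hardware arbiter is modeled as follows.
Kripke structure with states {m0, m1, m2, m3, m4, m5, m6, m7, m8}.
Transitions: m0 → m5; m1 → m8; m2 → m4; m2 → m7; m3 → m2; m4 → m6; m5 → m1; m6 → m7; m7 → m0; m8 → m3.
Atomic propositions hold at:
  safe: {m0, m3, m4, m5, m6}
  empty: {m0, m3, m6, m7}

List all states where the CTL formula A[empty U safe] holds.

A[empty U safe]: least fixpoint, start Z0 = Sat(safe) = {m0, m3, m4, m5, m6}, add states in Sat(empty) with every successor in Z. Z1 = {m0, m3, m4, m5, m6, m7}; fixed.
Sat(A[empty U safe]) = {m0, m3, m4, m5, m6, m7}

{m0, m3, m4, m5, m6, m7}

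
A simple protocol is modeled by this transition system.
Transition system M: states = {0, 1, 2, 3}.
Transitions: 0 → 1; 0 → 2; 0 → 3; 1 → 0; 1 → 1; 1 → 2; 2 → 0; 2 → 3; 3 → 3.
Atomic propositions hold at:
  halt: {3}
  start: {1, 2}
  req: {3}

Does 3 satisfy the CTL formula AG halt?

Yes

AG halt: greatest fixpoint, start Z0 = {3}, keep only states in Sat with every successor in Z. Already a fixed point.
Sat(AG halt) = {3}
3 ∈ Sat(AG halt) = {3}, so the formula holds at 3.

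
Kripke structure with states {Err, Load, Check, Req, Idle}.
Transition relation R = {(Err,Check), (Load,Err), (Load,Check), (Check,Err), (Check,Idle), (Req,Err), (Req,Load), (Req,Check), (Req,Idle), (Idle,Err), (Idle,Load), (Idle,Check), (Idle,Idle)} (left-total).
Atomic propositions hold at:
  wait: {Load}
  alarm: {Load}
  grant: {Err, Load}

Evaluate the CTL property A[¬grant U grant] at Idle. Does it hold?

No

Sat(¬grant) = {Check, Req, Idle}
A[¬grant U grant]: least fixpoint, start Z0 = Sat(grant) = {Err, Load}, add states in Sat(¬grant) with every successor in Z. Already a fixed point.
Sat(A[¬grant U grant]) = {Err, Load}
Idle ∉ Sat(A[¬grant U grant]) = {Err, Load}, so the formula does not hold at Idle.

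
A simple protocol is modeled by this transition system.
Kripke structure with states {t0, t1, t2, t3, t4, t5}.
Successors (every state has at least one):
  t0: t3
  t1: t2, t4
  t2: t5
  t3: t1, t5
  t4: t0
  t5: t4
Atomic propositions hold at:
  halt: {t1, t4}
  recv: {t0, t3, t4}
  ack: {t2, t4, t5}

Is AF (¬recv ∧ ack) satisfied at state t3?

Sat(¬recv) = {t1, t2, t5}
Sat(¬recv ∧ ack) = {t2, t5}
AF (¬recv ∧ ack): least fixpoint, start Z0 = {t2, t5}, add states with every successor in Z. Already a fixed point.
Sat(AF (¬recv ∧ ack)) = {t2, t5}
t3 ∉ Sat(AF (¬recv ∧ ack)) = {t2, t5}, so the formula does not hold at t3.

No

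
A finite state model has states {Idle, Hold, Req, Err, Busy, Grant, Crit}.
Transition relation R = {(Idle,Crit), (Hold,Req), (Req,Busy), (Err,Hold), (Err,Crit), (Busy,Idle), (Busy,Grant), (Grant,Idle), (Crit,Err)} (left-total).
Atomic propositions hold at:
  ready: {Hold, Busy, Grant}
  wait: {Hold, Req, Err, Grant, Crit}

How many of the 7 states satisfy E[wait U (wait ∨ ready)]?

Sat(wait ∨ ready) = {Hold, Req, Err, Busy, Grant, Crit}
E[wait U (wait ∨ ready)]: least fixpoint, start Z0 = Sat((wait ∨ ready)) = {Hold, Req, Err, Busy, Grant, Crit}, add states in Sat(wait) with some successor in Z. Already a fixed point.
Sat(E[wait U (wait ∨ ready)]) = {Hold, Req, Err, Busy, Grant, Crit}
|Sat(E[wait U (wait ∨ ready)])| = |{Hold, Req, Err, Busy, Grant, Crit}| = 6.

6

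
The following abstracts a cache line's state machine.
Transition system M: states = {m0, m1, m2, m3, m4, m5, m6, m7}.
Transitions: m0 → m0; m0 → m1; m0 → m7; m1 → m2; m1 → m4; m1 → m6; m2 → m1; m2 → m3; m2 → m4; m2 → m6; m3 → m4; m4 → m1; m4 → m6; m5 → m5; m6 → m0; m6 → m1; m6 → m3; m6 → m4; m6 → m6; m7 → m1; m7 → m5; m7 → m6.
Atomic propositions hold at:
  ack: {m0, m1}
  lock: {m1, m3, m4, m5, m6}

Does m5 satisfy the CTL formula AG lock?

AG lock: greatest fixpoint, start Z0 = {m1, m3, m4, m5, m6}, keep only states in Sat with every successor in Z. Z1 = {m3, m4, m5}; Z2 = {m3, m5}; Z3 = {m5}; fixed.
Sat(AG lock) = {m5}
m5 ∈ Sat(AG lock) = {m5}, so the formula holds at m5.

Yes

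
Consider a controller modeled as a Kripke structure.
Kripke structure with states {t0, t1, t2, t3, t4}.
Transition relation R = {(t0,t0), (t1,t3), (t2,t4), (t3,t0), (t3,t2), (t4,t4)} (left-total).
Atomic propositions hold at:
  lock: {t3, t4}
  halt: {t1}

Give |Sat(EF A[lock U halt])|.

1

A[lock U halt]: least fixpoint, start Z0 = Sat(halt) = {t1}, add states in Sat(lock) with every successor in Z. Already a fixed point.
Sat(A[lock U halt]) = {t1}
EF A[lock U halt]: least fixpoint, start Z0 = {t1}, add states with some successor in Z. Already a fixed point.
Sat(EF A[lock U halt]) = {t1}
|Sat(EF A[lock U halt])| = |{t1}| = 1.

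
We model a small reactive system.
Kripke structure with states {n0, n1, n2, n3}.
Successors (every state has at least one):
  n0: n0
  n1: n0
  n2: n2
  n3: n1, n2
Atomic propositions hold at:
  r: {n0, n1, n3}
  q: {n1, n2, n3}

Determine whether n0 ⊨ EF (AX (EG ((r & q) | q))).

No

Sat(r & q) = {n1, n3}
Sat((r & q) | q) = {n1, n2, n3}
EG ((r & q) | q): greatest fixpoint, start Z0 = {n1, n2, n3}, keep only states in Sat with some successor in Z. Z1 = {n2, n3}; fixed.
Sat(EG ((r & q) | q)) = {n2, n3}
Sat(AX (EG ((r & q) | q))) = {s : every successor in {n2, n3}} = {n2}
EF (AX (EG ((r & q) | q))): least fixpoint, start Z0 = {n2}, add states with some successor in Z. Z1 = {n2, n3}; fixed.
Sat(EF (AX (EG ((r & q) | q)))) = {n2, n3}
n0 ∉ Sat(EF (AX (EG ((r & q) | q)))) = {n2, n3}, so the formula does not hold at n0.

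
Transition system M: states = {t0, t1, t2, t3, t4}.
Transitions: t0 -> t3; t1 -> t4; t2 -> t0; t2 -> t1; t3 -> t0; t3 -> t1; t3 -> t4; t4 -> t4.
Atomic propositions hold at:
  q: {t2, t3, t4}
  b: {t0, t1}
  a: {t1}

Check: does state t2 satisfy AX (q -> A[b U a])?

Yes

A[b U a]: least fixpoint, start Z0 = Sat(a) = {t1}, add states in Sat(b) with every successor in Z. Already a fixed point.
Sat(A[b U a]) = {t1}
Sat(q -> A[b U a]) = {t0, t1}
Sat(AX (q -> A[b U a])) = {s : every successor in {t0, t1}} = {t2}
t2 ∈ Sat(AX (q -> A[b U a])) = {t2}, so the formula holds at t2.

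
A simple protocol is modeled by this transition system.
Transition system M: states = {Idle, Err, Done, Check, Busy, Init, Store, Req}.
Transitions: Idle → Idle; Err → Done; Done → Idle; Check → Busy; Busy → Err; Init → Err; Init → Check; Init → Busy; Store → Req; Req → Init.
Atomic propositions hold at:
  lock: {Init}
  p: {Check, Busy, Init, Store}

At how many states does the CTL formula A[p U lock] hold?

A[p U lock]: least fixpoint, start Z0 = Sat(lock) = {Init}, add states in Sat(p) with every successor in Z. Already a fixed point.
Sat(A[p U lock]) = {Init}
|Sat(A[p U lock])| = |{Init}| = 1.

1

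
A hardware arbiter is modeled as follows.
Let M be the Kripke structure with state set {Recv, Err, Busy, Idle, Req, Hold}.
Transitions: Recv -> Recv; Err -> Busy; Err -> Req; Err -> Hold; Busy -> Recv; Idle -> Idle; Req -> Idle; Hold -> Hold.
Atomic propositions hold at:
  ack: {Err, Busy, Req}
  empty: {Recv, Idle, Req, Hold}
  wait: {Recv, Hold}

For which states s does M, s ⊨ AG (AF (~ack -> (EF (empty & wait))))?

Sat(~ack) = {Recv, Idle, Hold}
Sat(empty & wait) = {Recv, Hold}
EF (empty & wait): least fixpoint, start Z0 = {Recv, Hold}, add states with some successor in Z. Z1 = {Recv, Err, Busy, Hold}; fixed.
Sat(EF (empty & wait)) = {Recv, Err, Busy, Hold}
Sat(~ack -> (EF (empty & wait))) = {Recv, Err, Busy, Req, Hold}
AF (~ack -> (EF (empty & wait))): least fixpoint, start Z0 = {Recv, Err, Busy, Req, Hold}, add states with every successor in Z. Already a fixed point.
Sat(AF (~ack -> (EF (empty & wait)))) = {Recv, Err, Busy, Req, Hold}
AG (AF (~ack -> (EF (empty & wait)))): greatest fixpoint, start Z0 = {Recv, Err, Busy, Req, Hold}, keep only states in Sat with every successor in Z. Z1 = {Recv, Err, Busy, Hold}; Z2 = {Recv, Busy, Hold}; fixed.
Sat(AG (AF (~ack -> (EF (empty & wait))))) = {Recv, Busy, Hold}

{Recv, Busy, Hold}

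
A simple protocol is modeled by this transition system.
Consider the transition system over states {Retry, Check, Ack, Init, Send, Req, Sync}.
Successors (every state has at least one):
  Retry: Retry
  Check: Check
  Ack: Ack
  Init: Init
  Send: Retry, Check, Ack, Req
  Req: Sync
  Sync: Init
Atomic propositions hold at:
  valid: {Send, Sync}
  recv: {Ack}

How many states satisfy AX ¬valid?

6

Sat(¬valid) = {Retry, Check, Ack, Init, Req}
Sat(AX ¬valid) = {s : every successor in {Retry, Check, Ack, Init, Req}} = {Retry, Check, Ack, Init, Send, Sync}
|Sat(AX ¬valid)| = |{Retry, Check, Ack, Init, Send, Sync}| = 6.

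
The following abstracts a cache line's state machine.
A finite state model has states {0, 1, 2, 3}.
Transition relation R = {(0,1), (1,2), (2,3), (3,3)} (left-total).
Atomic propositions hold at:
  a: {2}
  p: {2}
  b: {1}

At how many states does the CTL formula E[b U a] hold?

E[b U a]: least fixpoint, start Z0 = Sat(a) = {2}, add states in Sat(b) with some successor in Z. Z1 = {1, 2}; fixed.
Sat(E[b U a]) = {1, 2}
|Sat(E[b U a])| = |{1, 2}| = 2.

2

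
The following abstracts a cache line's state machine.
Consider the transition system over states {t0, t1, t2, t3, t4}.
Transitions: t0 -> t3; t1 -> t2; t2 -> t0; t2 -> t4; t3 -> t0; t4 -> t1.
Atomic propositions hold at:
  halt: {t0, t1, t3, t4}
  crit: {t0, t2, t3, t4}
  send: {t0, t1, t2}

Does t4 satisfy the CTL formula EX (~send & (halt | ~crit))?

No

Sat(~send) = {t3, t4}
Sat(~crit) = {t1}
Sat(halt | ~crit) = {t0, t1, t3, t4}
Sat(~send & (halt | ~crit)) = {t3, t4}
Sat(EX (~send & (halt | ~crit))) = {s : some successor in {t3, t4}} = {t0, t2}
t4 ∉ Sat(EX (~send & (halt | ~crit))) = {t0, t2}, so the formula does not hold at t4.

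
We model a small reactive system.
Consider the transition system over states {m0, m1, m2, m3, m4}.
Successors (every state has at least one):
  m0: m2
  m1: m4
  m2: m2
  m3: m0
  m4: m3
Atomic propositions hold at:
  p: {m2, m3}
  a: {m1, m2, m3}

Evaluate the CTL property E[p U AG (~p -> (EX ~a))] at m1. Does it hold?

Sat(~p) = {m0, m1, m4}
Sat(~a) = {m0, m4}
Sat(EX ~a) = {s : some successor in {m0, m4}} = {m1, m3}
Sat(~p -> (EX ~a)) = {m1, m2, m3}
AG (~p -> (EX ~a)): greatest fixpoint, start Z0 = {m1, m2, m3}, keep only states in Sat with every successor in Z. Z1 = {m2}; fixed.
Sat(AG (~p -> (EX ~a))) = {m2}
E[p U AG (~p -> (EX ~a))]: least fixpoint, start Z0 = Sat(AG (~p -> (EX ~a))) = {m2}, add states in Sat(p) with some successor in Z. Already a fixed point.
Sat(E[p U AG (~p -> (EX ~a))]) = {m2}
m1 ∉ Sat(E[p U AG (~p -> (EX ~a))]) = {m2}, so the formula does not hold at m1.

No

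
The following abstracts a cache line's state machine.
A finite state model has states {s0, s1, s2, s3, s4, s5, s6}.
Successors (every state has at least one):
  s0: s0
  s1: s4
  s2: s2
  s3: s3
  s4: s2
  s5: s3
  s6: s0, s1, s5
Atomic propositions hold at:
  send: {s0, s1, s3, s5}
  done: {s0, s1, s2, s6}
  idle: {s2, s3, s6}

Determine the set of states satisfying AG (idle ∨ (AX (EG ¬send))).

{s1, s2, s3, s4}

Sat(¬send) = {s2, s4, s6}
EG ¬send: greatest fixpoint, start Z0 = {s2, s4, s6}, keep only states in Sat with some successor in Z. Z1 = {s2, s4}; fixed.
Sat(EG ¬send) = {s2, s4}
Sat(AX (EG ¬send)) = {s : every successor in {s2, s4}} = {s1, s2, s4}
Sat(idle ∨ (AX (EG ¬send))) = {s1, s2, s3, s4, s6}
AG (idle ∨ (AX (EG ¬send))): greatest fixpoint, start Z0 = {s1, s2, s3, s4, s6}, keep only states in Sat with every successor in Z. Z1 = {s1, s2, s3, s4}; fixed.
Sat(AG (idle ∨ (AX (EG ¬send)))) = {s1, s2, s3, s4}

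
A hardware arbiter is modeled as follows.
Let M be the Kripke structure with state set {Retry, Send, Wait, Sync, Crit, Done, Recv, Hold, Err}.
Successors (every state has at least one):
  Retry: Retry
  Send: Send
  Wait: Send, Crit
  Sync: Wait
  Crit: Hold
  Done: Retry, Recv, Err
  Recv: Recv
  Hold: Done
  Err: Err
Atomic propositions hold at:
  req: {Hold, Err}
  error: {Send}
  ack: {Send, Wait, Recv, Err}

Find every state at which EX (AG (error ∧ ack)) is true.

{Send, Wait}

Sat(error ∧ ack) = {Send}
AG (error ∧ ack): greatest fixpoint, start Z0 = {Send}, keep only states in Sat with every successor in Z. Already a fixed point.
Sat(AG (error ∧ ack)) = {Send}
Sat(EX (AG (error ∧ ack))) = {s : some successor in {Send}} = {Send, Wait}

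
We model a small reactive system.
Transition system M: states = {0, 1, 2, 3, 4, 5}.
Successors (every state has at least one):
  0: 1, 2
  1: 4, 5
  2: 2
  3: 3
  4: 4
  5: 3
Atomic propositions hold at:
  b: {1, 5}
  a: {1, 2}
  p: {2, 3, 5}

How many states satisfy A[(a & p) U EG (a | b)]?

1

Sat(a & p) = {2}
Sat(a | b) = {1, 2, 5}
EG (a | b): greatest fixpoint, start Z0 = {1, 2, 5}, keep only states in Sat with some successor in Z. Z1 = {1, 2}; Z2 = {2}; fixed.
Sat(EG (a | b)) = {2}
A[(a & p) U EG (a | b)]: least fixpoint, start Z0 = Sat(EG (a | b)) = {2}, add states in Sat(a & p) with every successor in Z. Already a fixed point.
Sat(A[(a & p) U EG (a | b)]) = {2}
|Sat(A[(a & p) U EG (a | b)])| = |{2}| = 1.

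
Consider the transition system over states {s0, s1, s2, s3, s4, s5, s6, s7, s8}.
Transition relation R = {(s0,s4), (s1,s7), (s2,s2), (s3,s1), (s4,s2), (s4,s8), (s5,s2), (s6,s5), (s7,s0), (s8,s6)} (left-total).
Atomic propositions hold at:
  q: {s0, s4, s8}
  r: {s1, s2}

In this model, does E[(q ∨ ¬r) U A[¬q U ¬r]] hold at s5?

Yes

Sat(¬r) = {s0, s3, s4, s5, s6, s7, s8}
Sat(q ∨ ¬r) = {s0, s3, s4, s5, s6, s7, s8}
Sat(¬q) = {s1, s2, s3, s5, s6, s7}
A[¬q U ¬r]: least fixpoint, start Z0 = Sat(¬r) = {s0, s3, s4, s5, s6, s7, s8}, add states in Sat(¬q) with every successor in Z. Z1 = {s0, s1, s3, s4, s5, s6, s7, s8}; fixed.
Sat(A[¬q U ¬r]) = {s0, s1, s3, s4, s5, s6, s7, s8}
E[(q ∨ ¬r) U A[¬q U ¬r]]: least fixpoint, start Z0 = Sat(A[¬q U ¬r]) = {s0, s1, s3, s4, s5, s6, s7, s8}, add states in Sat(q ∨ ¬r) with some successor in Z. Already a fixed point.
Sat(E[(q ∨ ¬r) U A[¬q U ¬r]]) = {s0, s1, s3, s4, s5, s6, s7, s8}
s5 ∈ Sat(E[(q ∨ ¬r) U A[¬q U ¬r]]) = {s0, s1, s3, s4, s5, s6, s7, s8}, so the formula holds at s5.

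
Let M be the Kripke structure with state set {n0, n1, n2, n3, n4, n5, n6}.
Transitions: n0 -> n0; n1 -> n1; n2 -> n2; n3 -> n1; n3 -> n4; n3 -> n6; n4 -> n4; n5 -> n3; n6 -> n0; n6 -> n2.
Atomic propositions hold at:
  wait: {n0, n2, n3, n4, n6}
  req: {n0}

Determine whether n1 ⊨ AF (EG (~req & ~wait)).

Sat(~req) = {n1, n2, n3, n4, n5, n6}
Sat(~wait) = {n1, n5}
Sat(~req & ~wait) = {n1, n5}
EG (~req & ~wait): greatest fixpoint, start Z0 = {n1, n5}, keep only states in Sat with some successor in Z. Z1 = {n1}; fixed.
Sat(EG (~req & ~wait)) = {n1}
AF (EG (~req & ~wait)): least fixpoint, start Z0 = {n1}, add states with every successor in Z. Already a fixed point.
Sat(AF (EG (~req & ~wait))) = {n1}
n1 ∈ Sat(AF (EG (~req & ~wait))) = {n1}, so the formula holds at n1.

Yes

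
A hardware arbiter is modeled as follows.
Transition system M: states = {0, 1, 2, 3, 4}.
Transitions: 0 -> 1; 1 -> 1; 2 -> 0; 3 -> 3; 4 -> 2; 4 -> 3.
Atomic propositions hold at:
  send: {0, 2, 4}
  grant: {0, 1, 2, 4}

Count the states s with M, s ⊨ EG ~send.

Sat(~send) = {1, 3}
EG ~send: greatest fixpoint, start Z0 = {1, 3}, keep only states in Sat with some successor in Z. Already a fixed point.
Sat(EG ~send) = {1, 3}
|Sat(EG ~send)| = |{1, 3}| = 2.

2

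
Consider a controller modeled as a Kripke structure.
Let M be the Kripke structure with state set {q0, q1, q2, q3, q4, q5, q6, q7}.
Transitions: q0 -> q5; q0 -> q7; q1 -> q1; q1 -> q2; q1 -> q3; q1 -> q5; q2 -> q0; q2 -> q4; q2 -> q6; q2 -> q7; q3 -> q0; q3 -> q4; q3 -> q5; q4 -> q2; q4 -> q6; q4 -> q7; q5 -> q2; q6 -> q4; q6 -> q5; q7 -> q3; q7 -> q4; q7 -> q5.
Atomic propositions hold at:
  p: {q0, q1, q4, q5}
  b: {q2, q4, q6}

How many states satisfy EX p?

Sat(EX p) = {s : some successor in {q0, q1, q4, q5}} = {q0, q1, q2, q3, q6, q7}
|Sat(EX p)| = |{q0, q1, q2, q3, q6, q7}| = 6.

6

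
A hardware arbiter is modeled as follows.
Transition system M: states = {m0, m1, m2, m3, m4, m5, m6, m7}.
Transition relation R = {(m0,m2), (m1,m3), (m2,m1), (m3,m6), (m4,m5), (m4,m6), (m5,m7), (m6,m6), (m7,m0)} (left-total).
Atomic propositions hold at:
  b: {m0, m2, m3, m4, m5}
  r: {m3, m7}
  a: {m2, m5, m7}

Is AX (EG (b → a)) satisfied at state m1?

No

Sat(b → a) = {m1, m2, m5, m6, m7}
EG (b → a): greatest fixpoint, start Z0 = {m1, m2, m5, m6, m7}, keep only states in Sat with some successor in Z. Z1 = {m2, m5, m6}; Z2 = {m6}; fixed.
Sat(EG (b → a)) = {m6}
Sat(AX (EG (b → a))) = {s : every successor in {m6}} = {m3, m6}
m1 ∉ Sat(AX (EG (b → a))) = {m3, m6}, so the formula does not hold at m1.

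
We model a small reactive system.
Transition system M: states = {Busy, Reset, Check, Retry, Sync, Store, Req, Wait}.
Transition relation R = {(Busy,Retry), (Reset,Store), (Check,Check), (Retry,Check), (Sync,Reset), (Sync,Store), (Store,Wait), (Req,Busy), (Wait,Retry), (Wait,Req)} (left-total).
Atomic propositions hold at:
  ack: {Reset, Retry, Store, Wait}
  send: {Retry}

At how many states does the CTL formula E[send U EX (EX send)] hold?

2

Sat(EX send) = {s : some successor in {Retry}} = {Busy, Wait}
Sat(EX (EX send)) = {s : some successor in {Busy, Wait}} = {Store, Req}
E[send U EX (EX send)]: least fixpoint, start Z0 = Sat(EX (EX send)) = {Store, Req}, add states in Sat(send) with some successor in Z. Already a fixed point.
Sat(E[send U EX (EX send)]) = {Store, Req}
|Sat(E[send U EX (EX send)])| = |{Store, Req}| = 2.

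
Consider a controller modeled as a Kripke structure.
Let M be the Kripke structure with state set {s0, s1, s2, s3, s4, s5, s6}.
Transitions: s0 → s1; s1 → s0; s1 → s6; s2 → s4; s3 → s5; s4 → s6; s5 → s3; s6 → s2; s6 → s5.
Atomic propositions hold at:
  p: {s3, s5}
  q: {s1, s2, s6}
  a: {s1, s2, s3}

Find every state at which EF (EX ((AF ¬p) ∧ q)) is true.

{s0, s1, s2, s4, s6}

Sat(¬p) = {s0, s1, s2, s4, s6}
AF ¬p: least fixpoint, start Z0 = {s0, s1, s2, s4, s6}, add states with every successor in Z. Already a fixed point.
Sat(AF ¬p) = {s0, s1, s2, s4, s6}
Sat((AF ¬p) ∧ q) = {s1, s2, s6}
Sat(EX ((AF ¬p) ∧ q)) = {s : some successor in {s1, s2, s6}} = {s0, s1, s4, s6}
EF (EX ((AF ¬p) ∧ q)): least fixpoint, start Z0 = {s0, s1, s4, s6}, add states with some successor in Z. Z1 = {s0, s1, s2, s4, s6}; fixed.
Sat(EF (EX ((AF ¬p) ∧ q))) = {s0, s1, s2, s4, s6}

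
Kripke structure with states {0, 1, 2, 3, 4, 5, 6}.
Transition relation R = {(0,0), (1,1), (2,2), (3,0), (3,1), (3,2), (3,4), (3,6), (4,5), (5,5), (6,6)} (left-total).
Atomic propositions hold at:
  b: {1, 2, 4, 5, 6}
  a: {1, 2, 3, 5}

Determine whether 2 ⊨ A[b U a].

Yes

A[b U a]: least fixpoint, start Z0 = Sat(a) = {1, 2, 3, 5}, add states in Sat(b) with every successor in Z. Z1 = {1, 2, 3, 4, 5}; fixed.
Sat(A[b U a]) = {1, 2, 3, 4, 5}
2 ∈ Sat(A[b U a]) = {1, 2, 3, 4, 5}, so the formula holds at 2.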